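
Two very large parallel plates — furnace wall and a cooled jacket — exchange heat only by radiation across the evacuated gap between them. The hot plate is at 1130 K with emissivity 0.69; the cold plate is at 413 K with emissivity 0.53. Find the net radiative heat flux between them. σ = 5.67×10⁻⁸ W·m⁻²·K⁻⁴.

For two infinite grey parallel plates, q = σ(T₁⁴ − T₂⁴)/(1/ε₁ + 1/ε₂ − 1).
T₁⁴ − T₂⁴ = 1.630×10¹² − 2.909×10¹⁰ = 1.601×10¹² K⁴.
1/ε₁ + 1/ε₂ − 1 = 1.449 + 1.887 − 1 = 2.336.
q = 5.67×10⁻⁸ × 1.601×10¹² / 2.336.

q ≈ 38900 W/m²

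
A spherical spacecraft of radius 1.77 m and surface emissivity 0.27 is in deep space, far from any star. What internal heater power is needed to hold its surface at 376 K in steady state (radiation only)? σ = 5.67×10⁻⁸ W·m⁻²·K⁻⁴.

P ≈ 12000 W

P = εσ·4πr²·T⁴.
4πr² = 39.37 m²; T⁴ = 1.999×10¹⁰ K⁴.
P = 0.27·5.67×10⁻⁸·39.37·1.999×10¹⁰.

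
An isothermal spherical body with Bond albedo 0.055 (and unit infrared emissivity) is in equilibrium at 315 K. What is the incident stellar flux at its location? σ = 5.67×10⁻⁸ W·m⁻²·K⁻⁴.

(1−a)S·πr² = σ·4πr²·T⁴ ⇒ S = 4σT⁴/(1−a).
S = 4·5.67×10⁻⁸·9.846×10⁹/0.945.

S ≈ 2360 W/m²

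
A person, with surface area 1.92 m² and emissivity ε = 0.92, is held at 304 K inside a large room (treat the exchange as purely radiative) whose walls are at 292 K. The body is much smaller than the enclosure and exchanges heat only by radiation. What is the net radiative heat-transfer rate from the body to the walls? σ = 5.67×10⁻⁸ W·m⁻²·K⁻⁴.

For a small grey body in a large enclosure: P_net = εσA(T_body⁴ − T_wall⁴).
A = 1.92 m²; T_body⁴ − T_wall⁴ = 8.541×10⁹ − 7.270×10⁹ = 1.271×10⁹ K⁴.
|P_net| = 0.92·5.67×10⁻⁸·1.920·1.271×10⁹.

P_net ≈ 127 W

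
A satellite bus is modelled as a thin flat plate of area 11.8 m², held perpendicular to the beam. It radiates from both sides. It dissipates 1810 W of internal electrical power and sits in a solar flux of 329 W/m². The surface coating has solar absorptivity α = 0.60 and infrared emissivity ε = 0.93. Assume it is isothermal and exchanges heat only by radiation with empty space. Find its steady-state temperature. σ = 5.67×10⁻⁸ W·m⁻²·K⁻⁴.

At steady state, absorbed solar power + internal power = radiated power.
Absorbed: α·S·A_cross = 0.60·329·11.80 = 2329 W (cross-section A).
Total input = 2329 + 1810 = 4139 W.
Radiated: εσ·A_surf·T⁴ with A_surf = 2A = 23.60 m².
T⁴ = 4139/(0.93·5.67×10⁻⁸·23.60) = 3.326×10⁹ K⁴.

T ≈ 240 K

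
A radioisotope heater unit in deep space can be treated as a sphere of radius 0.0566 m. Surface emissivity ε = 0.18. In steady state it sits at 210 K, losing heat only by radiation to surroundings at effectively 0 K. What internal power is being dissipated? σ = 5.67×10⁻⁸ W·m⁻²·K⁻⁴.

P ≈ 0.799 W

Steady state: P = εσA T⁴.
A = 4πr² = 0.04026 m²; T⁴ = (210)⁴ = 1.945×10⁹ K⁴.
P = 0.18 × 5.67×10⁻⁸ × 0.04026 × 1.945×10⁹.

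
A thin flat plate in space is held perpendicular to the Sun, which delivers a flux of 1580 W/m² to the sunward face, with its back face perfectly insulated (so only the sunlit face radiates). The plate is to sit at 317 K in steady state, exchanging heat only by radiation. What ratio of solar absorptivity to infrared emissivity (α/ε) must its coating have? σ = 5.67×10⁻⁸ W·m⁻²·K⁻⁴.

Balance: αS·A = εσ·1A·T⁴ ⇒ α/ε = σT⁴/S.
α/ε = 5.67×10⁻⁸·(317)⁴/1580 = 5.67×10⁻⁸·1.010×10¹⁰/1580.

α/ε ≈ 0.362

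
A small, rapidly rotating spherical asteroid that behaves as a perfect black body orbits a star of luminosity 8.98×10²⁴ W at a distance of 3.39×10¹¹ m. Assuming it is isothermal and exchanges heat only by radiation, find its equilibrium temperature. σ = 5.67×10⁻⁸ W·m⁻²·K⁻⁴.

T ≈ 72.4 K

First find the stellar flux at distance d: S = L/(4πd²) = 8.98×10²⁴/(4π·(3.39×10¹¹)²) = 6.218 W/m².
For an isothermal sphere, absorbed (1−a)S·πr² = emitted σ·4πr²·T⁴, so T⁴ = (1−a)S/(4σ).
T⁴ = 1.00·6.218/(4·5.67×10⁻⁸) = 2.742×10⁷ K⁴.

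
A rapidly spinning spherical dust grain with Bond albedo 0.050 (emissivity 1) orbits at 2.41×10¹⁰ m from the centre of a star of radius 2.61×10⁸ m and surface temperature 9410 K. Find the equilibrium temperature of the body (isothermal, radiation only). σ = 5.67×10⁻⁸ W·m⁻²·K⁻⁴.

T ≈ 684 K

The star's surface emits σT_*⁴; at distance d the flux is S = σT_*⁴(R_*/d)².
S = 5.67×10⁻⁸·(9410)⁴·(2.61×10⁸/2.41×10¹⁰)² = 52140 W/m².
For an isothermal sphere T⁴ = (1−a)S/(4σ) = 2.184×10¹¹ K⁴.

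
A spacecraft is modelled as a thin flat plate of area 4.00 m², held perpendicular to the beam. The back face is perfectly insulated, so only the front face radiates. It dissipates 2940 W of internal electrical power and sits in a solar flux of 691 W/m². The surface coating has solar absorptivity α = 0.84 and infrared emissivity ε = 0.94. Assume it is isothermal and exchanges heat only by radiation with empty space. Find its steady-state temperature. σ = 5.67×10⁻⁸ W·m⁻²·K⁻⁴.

T ≈ 396 K

At steady state, absorbed solar power + internal power = radiated power.
Absorbed: α·S·A_cross = 0.84·691·4.000 = 2322 W (cross-section A).
Total input = 2322 + 2940 = 5262 W.
Radiated: εσ·A_surf·T⁴ with A_surf = A = 4.000 m².
T⁴ = 5262/(0.94·5.67×10⁻⁸·4.000) = 2.468×10¹⁰ K⁴.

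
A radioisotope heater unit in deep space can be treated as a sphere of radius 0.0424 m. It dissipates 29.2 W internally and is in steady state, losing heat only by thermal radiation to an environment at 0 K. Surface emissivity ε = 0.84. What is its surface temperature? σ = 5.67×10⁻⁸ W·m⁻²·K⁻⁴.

Steady state: internal power = radiated power, P = εσA T⁴.
Radiating area A = 4πr² = 0.02259 m².
T⁴ = P/(εσA) = 29.2/(0.84·5.67×10⁻⁸·0.02259) = 2.714×10¹⁰ K⁴.
T = (2.714×10¹⁰)^(1/4).

T ≈ 406 K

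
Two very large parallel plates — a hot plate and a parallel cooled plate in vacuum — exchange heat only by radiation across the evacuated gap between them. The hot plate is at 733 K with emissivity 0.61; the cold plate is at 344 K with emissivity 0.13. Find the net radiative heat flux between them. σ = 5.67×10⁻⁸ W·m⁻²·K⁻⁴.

For two infinite grey parallel plates, q = σ(T₁⁴ − T₂⁴)/(1/ε₁ + 1/ε₂ − 1).
T₁⁴ − T₂⁴ = 2.887×10¹¹ − 1.400×10¹⁰ = 2.747×10¹¹ K⁴.
1/ε₁ + 1/ε₂ − 1 = 1.639 + 7.692 − 1 = 8.332.
q = 5.67×10⁻⁸ × 2.747×10¹¹ / 8.332.

q ≈ 1870 W/m²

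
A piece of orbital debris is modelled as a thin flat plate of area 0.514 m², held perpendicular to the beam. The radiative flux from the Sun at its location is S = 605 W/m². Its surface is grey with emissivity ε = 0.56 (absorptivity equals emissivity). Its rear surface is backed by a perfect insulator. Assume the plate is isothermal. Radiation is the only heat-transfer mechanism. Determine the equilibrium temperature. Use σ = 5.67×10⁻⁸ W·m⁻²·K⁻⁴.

T ≈ 321 K

At equilibrium, absorbed power = emitted power.
Absorbing cross-section = A = 0.5140 m²; emitting surface = A = 0.5140 m² (ratio 1).
εS·A_cross = εσ·A_surf·T⁴  ⇒  T⁴ = S/(1σ)   (ε cancels).
T⁴ = 605/(1·5.67×10⁻⁸) = 1.067×10¹⁰ K⁴.
T = (1.067×10¹⁰)^(1/4).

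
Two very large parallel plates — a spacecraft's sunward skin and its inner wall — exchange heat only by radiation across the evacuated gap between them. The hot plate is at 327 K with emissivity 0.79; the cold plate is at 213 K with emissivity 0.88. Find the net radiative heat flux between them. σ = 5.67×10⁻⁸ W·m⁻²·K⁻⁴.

For two infinite grey parallel plates, q = σ(T₁⁴ − T₂⁴)/(1/ε₁ + 1/ε₂ − 1).
T₁⁴ − T₂⁴ = 1.143×10¹⁰ − 2.058×10⁹ = 9.375×10⁹ K⁴.
1/ε₁ + 1/ε₂ − 1 = 1.266 + 1.136 − 1 = 1.402.
q = 5.67×10⁻⁸ × 9.375×10⁹ / 1.402.

q ≈ 379 W/m²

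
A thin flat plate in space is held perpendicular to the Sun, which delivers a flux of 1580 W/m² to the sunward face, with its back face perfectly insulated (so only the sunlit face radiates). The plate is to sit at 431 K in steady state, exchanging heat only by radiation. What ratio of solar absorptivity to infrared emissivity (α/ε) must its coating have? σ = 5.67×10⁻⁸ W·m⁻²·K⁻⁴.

Balance: αS·A = εσ·1A·T⁴ ⇒ α/ε = σT⁴/S.
α/ε = 5.67×10⁻⁸·(431)⁴/1580 = 5.67×10⁻⁸·3.451×10¹⁰/1580.

α/ε ≈ 1.24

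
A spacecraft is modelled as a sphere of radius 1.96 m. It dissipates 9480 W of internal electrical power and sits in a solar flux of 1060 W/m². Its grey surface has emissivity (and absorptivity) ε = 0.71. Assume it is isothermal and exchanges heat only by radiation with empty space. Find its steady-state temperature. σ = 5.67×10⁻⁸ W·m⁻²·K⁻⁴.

At steady state, absorbed solar power + internal power = radiated power.
Absorbed: α·S·A_cross = 0.71·1060·12.07 = 9083 W (cross-section πr²).
Total input = 9083 + 9480 = 18560 W.
Radiated: εσ·A_surf·T⁴ with A_surf = 4πr² = 48.27 m².
T⁴ = 18560/(0.71·5.67×10⁻⁸·48.27) = 9.552×10⁹ K⁴.

T ≈ 313 K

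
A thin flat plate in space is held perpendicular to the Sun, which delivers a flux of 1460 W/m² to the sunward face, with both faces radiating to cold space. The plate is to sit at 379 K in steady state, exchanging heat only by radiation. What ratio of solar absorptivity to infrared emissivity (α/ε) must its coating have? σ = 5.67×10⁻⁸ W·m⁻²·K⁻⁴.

α/ε ≈ 1.60

Balance: αS·A = εσ·2A·T⁴ ⇒ α/ε = 2σT⁴/S.
α/ε = 2·5.67×10⁻⁸·(379)⁴/1460 = 2·5.67×10⁻⁸·2.063×10¹⁰/1460.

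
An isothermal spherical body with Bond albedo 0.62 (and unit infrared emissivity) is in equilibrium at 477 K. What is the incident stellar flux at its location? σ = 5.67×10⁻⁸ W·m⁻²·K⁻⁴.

(1−a)S·πr² = σ·4πr²·T⁴ ⇒ S = 4σT⁴/(1−a).
S = 4·5.67×10⁻⁸·5.177×10¹⁰/0.380.

S ≈ 30900 W/m²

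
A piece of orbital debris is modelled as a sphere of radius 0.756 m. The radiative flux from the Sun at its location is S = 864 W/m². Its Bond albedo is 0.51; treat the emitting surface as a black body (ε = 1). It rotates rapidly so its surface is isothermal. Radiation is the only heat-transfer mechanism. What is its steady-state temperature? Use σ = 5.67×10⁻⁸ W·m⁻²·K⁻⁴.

At equilibrium, absorbed power = emitted power.
Absorbing cross-section = πr² = 1.796 m²; emitting surface = 4πr² = 7.182 m² (ratio 4).
(1−a)S·A_cross = εσ·A_surf·T⁴  ⇒  T⁴ = (1−a)S/(4σ).
T⁴ = 0.490·864/(4·5.67×10⁻⁸) = 1.867×10⁹ K⁴.
T = (1.867×10⁹)^(1/4).

T ≈ 208 K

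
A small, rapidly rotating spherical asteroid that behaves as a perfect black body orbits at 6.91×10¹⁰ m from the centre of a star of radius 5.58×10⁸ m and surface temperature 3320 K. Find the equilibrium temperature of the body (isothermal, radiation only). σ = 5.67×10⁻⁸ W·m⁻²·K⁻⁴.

The star's surface emits σT_*⁴; at distance d the flux is S = σT_*⁴(R_*/d)².
S = 5.67×10⁻⁸·(3320)⁴·(5.58×10⁸/6.91×10¹⁰)² = 449.2 W/m².
For an isothermal sphere T⁴ = (1−a)S/(4σ) = 1.981×10⁹ K⁴.

T ≈ 211 K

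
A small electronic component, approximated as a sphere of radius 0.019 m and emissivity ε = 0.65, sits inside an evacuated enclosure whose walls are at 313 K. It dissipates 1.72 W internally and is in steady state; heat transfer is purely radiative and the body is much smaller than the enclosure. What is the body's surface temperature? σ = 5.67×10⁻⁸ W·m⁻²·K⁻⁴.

T ≈ 376 K

For a small grey body in a large enclosure, net radiated power = εσA(T⁴ − T_w⁴).
Steady state: P = εσA(T⁴ − T_w⁴) with A = 4πr² = 0.004536 m².
T⁴ = P/(εσA) + T_w⁴ = 1.72/(0.65·5.67×10⁻⁸·0.004536) + (313)⁴
    = 1.029×10¹⁰ + 9.598×10⁹ = 1.989×10¹⁰ K⁴.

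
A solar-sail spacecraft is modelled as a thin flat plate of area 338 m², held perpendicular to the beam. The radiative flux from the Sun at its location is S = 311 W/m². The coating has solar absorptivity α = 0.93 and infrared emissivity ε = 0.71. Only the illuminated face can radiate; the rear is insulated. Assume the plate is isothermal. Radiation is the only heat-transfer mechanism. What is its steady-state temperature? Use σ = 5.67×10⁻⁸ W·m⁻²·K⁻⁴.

At equilibrium, absorbed power = emitted power.
Absorbing cross-section = A = 338.0 m²; emitting surface = A = 338.0 m² (ratio 1).
αS·A_cross = εσ·A_surf·T⁴  ⇒  T⁴ = αS/(ε·1σ).
T⁴ = 0.930·311/(0.71·1·5.67×10⁻⁸) = 7.185×10⁹ K⁴.
T = (7.185×10⁹)^(1/4).

T ≈ 291 K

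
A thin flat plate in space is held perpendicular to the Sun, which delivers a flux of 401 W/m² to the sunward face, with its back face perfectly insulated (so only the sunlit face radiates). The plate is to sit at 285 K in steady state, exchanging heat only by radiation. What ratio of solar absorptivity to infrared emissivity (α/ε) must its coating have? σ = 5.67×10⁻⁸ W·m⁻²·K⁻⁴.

Balance: αS·A = εσ·1A·T⁴ ⇒ α/ε = σT⁴/S.
α/ε = 5.67×10⁻⁸·(285)⁴/401 = 5.67×10⁻⁸·6.598×10⁹/401.

α/ε ≈ 0.933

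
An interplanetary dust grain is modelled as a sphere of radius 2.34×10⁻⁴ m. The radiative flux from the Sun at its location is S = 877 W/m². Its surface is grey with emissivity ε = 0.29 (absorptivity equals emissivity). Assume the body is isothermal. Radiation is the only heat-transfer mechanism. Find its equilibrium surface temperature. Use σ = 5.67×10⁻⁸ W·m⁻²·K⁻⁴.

T ≈ 249 K

At equilibrium, absorbed power = emitted power.
Absorbing cross-section = πr² = 1.720×10⁻⁷ m²; emitting surface = 4πr² = 6.881×10⁻⁷ m² (ratio 4).
εS·A_cross = εσ·A_surf·T⁴  ⇒  T⁴ = S/(4σ)   (ε cancels).
T⁴ = 877/(4·5.67×10⁻⁸) = 3.867×10⁹ K⁴.
T = (3.867×10⁹)^(1/4).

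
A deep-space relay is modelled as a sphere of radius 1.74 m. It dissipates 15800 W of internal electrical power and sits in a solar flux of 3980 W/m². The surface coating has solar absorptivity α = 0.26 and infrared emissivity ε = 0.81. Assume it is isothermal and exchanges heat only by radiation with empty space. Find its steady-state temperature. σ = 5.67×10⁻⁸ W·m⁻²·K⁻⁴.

T ≈ 348 K

At steady state, absorbed solar power + internal power = radiated power.
Absorbed: α·S·A_cross = 0.26·3980·9.511 = 9842 W (cross-section πr²).
Total input = 9842 + 15800 = 25640 W.
Radiated: εσ·A_surf·T⁴ with A_surf = 4πr² = 38.05 m².
T⁴ = 25640/(0.81·5.67×10⁻⁸·38.05) = 1.468×10¹⁰ K⁴.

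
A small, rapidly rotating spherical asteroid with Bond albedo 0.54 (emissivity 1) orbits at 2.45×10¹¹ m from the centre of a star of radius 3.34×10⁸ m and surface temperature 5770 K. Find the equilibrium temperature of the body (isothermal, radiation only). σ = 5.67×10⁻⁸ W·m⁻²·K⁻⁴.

The star's surface emits σT_*⁴; at distance d the flux is S = σT_*⁴(R_*/d)².
S = 5.67×10⁻⁸·(5770)⁴·(3.34×10⁸/2.45×10¹¹)² = 116.8 W/m².
For an isothermal sphere T⁴ = (1−a)S/(4σ) = 2.369×10⁸ K⁴.

T ≈ 124 K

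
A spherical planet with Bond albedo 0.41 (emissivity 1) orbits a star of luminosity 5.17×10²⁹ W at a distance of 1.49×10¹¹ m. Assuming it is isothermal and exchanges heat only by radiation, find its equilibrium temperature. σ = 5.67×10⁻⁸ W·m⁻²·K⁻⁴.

T ≈ 1480 K

First find the stellar flux at distance d: S = L/(4πd²) = 5.17×10²⁹/(4π·(1.49×10¹¹)²) = 1.853×10⁶ W/m².
For an isothermal sphere, absorbed (1−a)S·πr² = emitted σ·4πr²·T⁴, so T⁴ = (1−a)S/(4σ).
T⁴ = 0.590·1.853×10⁶/(4·5.67×10⁻⁸) = 4.821×10¹² K⁴.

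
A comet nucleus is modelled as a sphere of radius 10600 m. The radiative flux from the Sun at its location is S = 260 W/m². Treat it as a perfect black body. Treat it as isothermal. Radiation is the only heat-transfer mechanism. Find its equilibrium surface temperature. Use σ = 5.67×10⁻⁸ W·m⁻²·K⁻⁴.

T ≈ 184 K

At equilibrium, absorbed power = emitted power.
Absorbing cross-section = πr² = 3.530×10⁸ m²; emitting surface = 4πr² = 1.412×10⁹ m² (ratio 4).
S·A_cross = εσ·A_surf·T⁴  ⇒  T⁴ = S/(4σ).
T⁴ = 1.00·260/(4·5.67×10⁻⁸) = 1.146×10⁹ K⁴.
T = (1.146×10⁹)^(1/4).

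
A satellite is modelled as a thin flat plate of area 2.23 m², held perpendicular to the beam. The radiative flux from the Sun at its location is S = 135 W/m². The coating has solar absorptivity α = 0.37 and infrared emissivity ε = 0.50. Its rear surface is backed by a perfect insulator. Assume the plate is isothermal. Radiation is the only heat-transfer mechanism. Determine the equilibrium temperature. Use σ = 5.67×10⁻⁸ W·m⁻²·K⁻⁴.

T ≈ 205 K

At equilibrium, absorbed power = emitted power.
Absorbing cross-section = A = 2.230 m²; emitting surface = A = 2.230 m² (ratio 1).
αS·A_cross = εσ·A_surf·T⁴  ⇒  T⁴ = αS/(ε·1σ).
T⁴ = 0.370·135/(0.50·1·5.67×10⁻⁸) = 1.762×10⁹ K⁴.
T = (1.762×10⁹)^(1/4).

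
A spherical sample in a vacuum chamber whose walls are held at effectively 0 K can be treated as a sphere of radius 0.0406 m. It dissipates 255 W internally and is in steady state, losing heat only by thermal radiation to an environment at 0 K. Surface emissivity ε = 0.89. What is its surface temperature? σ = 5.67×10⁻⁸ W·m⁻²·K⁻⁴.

T ≈ 703 K

Steady state: internal power = radiated power, P = εσA T⁴.
Radiating area A = 4πr² = 0.02071 m².
T⁴ = P/(εσA) = 255/(0.89·5.67×10⁻⁸·0.02071) = 2.440×10¹¹ K⁴.
T = (2.440×10¹¹)^(1/4).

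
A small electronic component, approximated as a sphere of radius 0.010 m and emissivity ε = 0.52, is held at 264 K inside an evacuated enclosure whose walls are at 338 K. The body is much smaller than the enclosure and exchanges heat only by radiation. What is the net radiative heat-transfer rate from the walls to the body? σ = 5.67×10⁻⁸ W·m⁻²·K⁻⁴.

P_net ≈ 0.304 W

For a small grey body in a large enclosure: P_net = εσA(T_body⁴ − T_wall⁴).
A = 4πr² = 0.001257 m²; T_body⁴ − T_wall⁴ = 4.858×10⁹ − 1.305×10¹⁰ = -8.194×10⁹ K⁴.
|P_net| = 0.52·5.67×10⁻⁸·0.001257·8.194×10⁹.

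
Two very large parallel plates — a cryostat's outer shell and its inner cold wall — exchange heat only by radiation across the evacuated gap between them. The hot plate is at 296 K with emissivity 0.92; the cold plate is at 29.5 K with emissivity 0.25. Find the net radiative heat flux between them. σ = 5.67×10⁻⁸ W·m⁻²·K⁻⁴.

For two infinite grey parallel plates, q = σ(T₁⁴ − T₂⁴)/(1/ε₁ + 1/ε₂ − 1).
T₁⁴ − T₂⁴ = 7.677×10⁹ − 7.573×10⁵ = 7.676×10⁹ K⁴.
1/ε₁ + 1/ε₂ − 1 = 1.087 + 4.000 − 1 = 4.087.
q = 5.67×10⁻⁸ × 7.676×10⁹ / 4.087.

q ≈ 106 W/m²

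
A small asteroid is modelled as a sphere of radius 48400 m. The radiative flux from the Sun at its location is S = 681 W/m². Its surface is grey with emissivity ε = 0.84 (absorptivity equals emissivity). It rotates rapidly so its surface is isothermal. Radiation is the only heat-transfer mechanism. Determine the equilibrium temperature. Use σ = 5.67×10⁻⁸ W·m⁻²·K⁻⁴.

T ≈ 234 K

At equilibrium, absorbed power = emitted power.
Absorbing cross-section = πr² = 7.359×10⁹ m²; emitting surface = 4πr² = 2.944×10¹⁰ m² (ratio 4).
εS·A_cross = εσ·A_surf·T⁴  ⇒  T⁴ = S/(4σ)   (ε cancels).
T⁴ = 681/(4·5.67×10⁻⁸) = 3.003×10⁹ K⁴.
T = (3.003×10⁹)^(1/4).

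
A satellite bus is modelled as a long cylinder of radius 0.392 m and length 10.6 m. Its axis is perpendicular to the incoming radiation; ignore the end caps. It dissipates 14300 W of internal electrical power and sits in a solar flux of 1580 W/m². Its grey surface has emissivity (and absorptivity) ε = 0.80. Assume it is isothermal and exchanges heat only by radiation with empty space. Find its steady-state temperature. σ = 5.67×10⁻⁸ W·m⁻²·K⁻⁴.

T ≈ 380 K

At steady state, absorbed solar power + internal power = radiated power.
Absorbed: α·S·A_cross = 0.80·1580·8.310 = 10500 W (cross-section 2rL).
Total input = 10500 + 14300 = 24800 W.
Radiated: εσ·A_surf·T⁴ with A_surf = 2πrL = 26.11 m².
T⁴ = 24800/(0.80·5.67×10⁻⁸·26.11) = 2.095×10¹⁰ K⁴.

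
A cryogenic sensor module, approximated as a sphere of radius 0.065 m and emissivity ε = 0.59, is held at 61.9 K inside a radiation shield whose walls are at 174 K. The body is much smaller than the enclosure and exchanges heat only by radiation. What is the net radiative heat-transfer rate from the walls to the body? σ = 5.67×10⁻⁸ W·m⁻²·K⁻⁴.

P_net ≈ 1.60 W

For a small grey body in a large enclosure: P_net = εσA(T_body⁴ − T_wall⁴).
A = 4πr² = 0.05309 m²; T_body⁴ − T_wall⁴ = 1.468×10⁷ − 9.166×10⁸ = -9.020×10⁸ K⁴.
|P_net| = 0.59·5.67×10⁻⁸·0.05309·9.020×10⁸.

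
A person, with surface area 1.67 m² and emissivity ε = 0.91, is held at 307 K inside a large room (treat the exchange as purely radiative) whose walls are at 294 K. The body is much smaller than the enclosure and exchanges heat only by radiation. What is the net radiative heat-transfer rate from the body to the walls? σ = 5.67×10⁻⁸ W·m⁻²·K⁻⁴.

For a small grey body in a large enclosure: P_net = εσA(T_body⁴ − T_wall⁴).
A = 1.67 m²; T_body⁴ − T_wall⁴ = 8.883×10⁹ − 7.471×10⁹ = 1.412×10⁹ K⁴.
|P_net| = 0.91·5.67×10⁻⁸·1.670·1.412×10⁹.

P_net ≈ 122 W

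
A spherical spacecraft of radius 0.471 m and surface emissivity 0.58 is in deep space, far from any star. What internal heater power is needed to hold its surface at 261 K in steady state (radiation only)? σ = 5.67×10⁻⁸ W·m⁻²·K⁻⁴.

P ≈ 425 W

P = εσ·4πr²·T⁴.
4πr² = 2.788 m²; T⁴ = 4.640×10⁹ K⁴.
P = 0.58·5.67×10⁻⁸·2.788·4.640×10⁹.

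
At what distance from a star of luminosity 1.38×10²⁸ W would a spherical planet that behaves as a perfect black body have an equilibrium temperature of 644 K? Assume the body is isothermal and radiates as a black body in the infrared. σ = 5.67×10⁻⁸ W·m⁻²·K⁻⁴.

For an isothermal black-emitting sphere, (1−a)S·πr² = σ·4πr²·T⁴ ⇒ S = 4σT⁴/(1−a).
S = 4·5.67×10⁻⁸·(644)⁴/1.00 = 39010 W/m².
Flux falls as S = L/(4πd²), so d = √(L/(4πS)) = √(1.38×10²⁸/(4π·39010)).

d ≈ 1.68×10¹¹ m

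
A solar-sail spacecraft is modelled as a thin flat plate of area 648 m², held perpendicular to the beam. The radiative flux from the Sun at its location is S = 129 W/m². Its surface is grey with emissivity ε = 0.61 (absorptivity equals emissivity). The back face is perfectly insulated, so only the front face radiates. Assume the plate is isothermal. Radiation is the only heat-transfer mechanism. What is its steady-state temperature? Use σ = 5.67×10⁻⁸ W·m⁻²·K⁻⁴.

At equilibrium, absorbed power = emitted power.
Absorbing cross-section = A = 648.0 m²; emitting surface = A = 648.0 m² (ratio 1).
εS·A_cross = εσ·A_surf·T⁴  ⇒  T⁴ = S/(1σ)   (ε cancels).
T⁴ = 129/(1·5.67×10⁻⁸) = 2.275×10⁹ K⁴.
T = (2.275×10⁹)^(1/4).

T ≈ 218 K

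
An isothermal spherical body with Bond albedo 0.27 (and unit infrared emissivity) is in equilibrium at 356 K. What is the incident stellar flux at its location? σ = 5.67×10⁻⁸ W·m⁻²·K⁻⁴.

(1−a)S·πr² = σ·4πr²·T⁴ ⇒ S = 4σT⁴/(1−a).
S = 4·5.67×10⁻⁸·1.606×10¹⁰/0.730.

S ≈ 4990 W/m²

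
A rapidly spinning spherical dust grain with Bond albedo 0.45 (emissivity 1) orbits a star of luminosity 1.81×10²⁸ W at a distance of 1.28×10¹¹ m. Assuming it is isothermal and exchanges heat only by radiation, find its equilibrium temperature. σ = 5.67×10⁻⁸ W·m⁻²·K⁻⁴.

T ≈ 680 K

First find the stellar flux at distance d: S = L/(4πd²) = 1.81×10²⁸/(4π·(1.28×10¹¹)²) = 87910 W/m².
For an isothermal sphere, absorbed (1−a)S·πr² = emitted σ·4πr²·T⁴, so T⁴ = (1−a)S/(4σ).
T⁴ = 0.550·87910/(4·5.67×10⁻⁸) = 2.132×10¹¹ K⁴.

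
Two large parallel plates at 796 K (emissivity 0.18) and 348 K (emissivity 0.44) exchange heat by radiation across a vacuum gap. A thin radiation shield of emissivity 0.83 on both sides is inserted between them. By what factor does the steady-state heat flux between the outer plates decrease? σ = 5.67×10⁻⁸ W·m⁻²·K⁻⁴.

factor ≈ 1.21

Without shield: q₀ = σΔ(T⁴)/(1/ε₁+1/ε₂−1) with denominator 6.828.
With shield the two gaps are in series; the resistances add: (1/ε₁+1/ε_s−1)+(1/ε_s+1/ε₂−1) = 5.760+2.478 = 8.238.
Heat-flux ratio q₀/q = 8.238/6.828.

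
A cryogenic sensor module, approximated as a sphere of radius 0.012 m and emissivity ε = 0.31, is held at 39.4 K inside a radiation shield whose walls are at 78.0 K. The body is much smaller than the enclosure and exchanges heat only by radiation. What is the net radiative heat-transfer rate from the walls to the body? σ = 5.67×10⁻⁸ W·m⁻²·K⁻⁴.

For a small grey body in a large enclosure: P_net = εσA(T_body⁴ − T_wall⁴).
A = 4πr² = 0.001810 m²; T_body⁴ − T_wall⁴ = 2.410×10⁶ − 3.702×10⁷ = -3.461×10⁷ K⁴.
|P_net| = 0.31·5.67×10⁻⁸·0.001810·3.461×10⁷.

P_net ≈ 0.00110 W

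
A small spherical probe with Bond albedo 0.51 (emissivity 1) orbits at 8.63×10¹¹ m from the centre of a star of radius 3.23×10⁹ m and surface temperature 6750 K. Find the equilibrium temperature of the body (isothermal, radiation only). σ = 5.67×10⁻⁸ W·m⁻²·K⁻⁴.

The star's surface emits σT_*⁴; at distance d the flux is S = σT_*⁴(R_*/d)².
S = 5.67×10⁻⁸·(6750)⁴·(3.23×10⁹/8.63×10¹¹)² = 1649 W/m².
For an isothermal sphere T⁴ = (1−a)S/(4σ) = 3.562×10⁹ K⁴.

T ≈ 244 K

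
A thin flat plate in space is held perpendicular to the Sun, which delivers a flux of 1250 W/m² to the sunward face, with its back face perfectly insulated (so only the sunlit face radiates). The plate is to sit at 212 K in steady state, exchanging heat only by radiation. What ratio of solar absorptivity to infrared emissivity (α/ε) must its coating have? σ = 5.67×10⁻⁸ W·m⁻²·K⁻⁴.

α/ε ≈ 0.0916

Balance: αS·A = εσ·1A·T⁴ ⇒ α/ε = σT⁴/S.
α/ε = 5.67×10⁻⁸·(212)⁴/1250 = 5.67×10⁻⁸·2.020×10⁹/1250.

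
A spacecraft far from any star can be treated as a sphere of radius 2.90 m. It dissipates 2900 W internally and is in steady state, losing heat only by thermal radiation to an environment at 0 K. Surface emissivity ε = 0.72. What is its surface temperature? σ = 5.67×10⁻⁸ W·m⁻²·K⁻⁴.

Steady state: internal power = radiated power, P = εσA T⁴.
Radiating area A = 4πr² = 105.7 m².
T⁴ = P/(εσA) = 2900/(0.72·5.67×10⁻⁸·105.7) = 6.722×10⁸ K⁴.
T = (6.722×10⁸)^(1/4).

T ≈ 161 K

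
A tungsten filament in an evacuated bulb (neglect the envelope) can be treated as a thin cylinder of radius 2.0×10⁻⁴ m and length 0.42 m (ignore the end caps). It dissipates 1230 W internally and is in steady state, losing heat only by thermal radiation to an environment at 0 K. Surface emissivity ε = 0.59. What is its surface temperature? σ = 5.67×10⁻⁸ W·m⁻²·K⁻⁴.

T ≈ 2890 K

Steady state: internal power = radiated power, P = εσA T⁴.
Radiating area A = 2πrL = 5.278×10⁻⁴ m².
T⁴ = P/(εσA) = 1230/(0.59·5.67×10⁻⁸·5.278×10⁻⁴) = 6.966×10¹³ K⁴.
T = (6.966×10¹³)^(1/4).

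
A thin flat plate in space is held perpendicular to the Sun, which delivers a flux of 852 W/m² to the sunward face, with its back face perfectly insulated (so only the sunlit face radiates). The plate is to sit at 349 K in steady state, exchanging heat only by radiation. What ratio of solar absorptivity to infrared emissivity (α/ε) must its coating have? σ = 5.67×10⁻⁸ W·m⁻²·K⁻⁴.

Balance: αS·A = εσ·1A·T⁴ ⇒ α/ε = σT⁴/S.
α/ε = 5.67×10⁻⁸·(349)⁴/852 = 5.67×10⁻⁸·1.484×10¹⁰/852.

α/ε ≈ 0.987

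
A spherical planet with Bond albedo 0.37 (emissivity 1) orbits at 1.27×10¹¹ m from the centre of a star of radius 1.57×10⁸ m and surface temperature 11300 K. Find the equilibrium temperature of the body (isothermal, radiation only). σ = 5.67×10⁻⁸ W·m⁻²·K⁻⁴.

T ≈ 250 K

The star's surface emits σT_*⁴; at distance d the flux is S = σT_*⁴(R_*/d)².
S = 5.67×10⁻⁸·(11300)⁴·(1.57×10⁸/1.27×10¹¹)² = 1413 W/m².
For an isothermal sphere T⁴ = (1−a)S/(4σ) = 3.925×10⁹ K⁴.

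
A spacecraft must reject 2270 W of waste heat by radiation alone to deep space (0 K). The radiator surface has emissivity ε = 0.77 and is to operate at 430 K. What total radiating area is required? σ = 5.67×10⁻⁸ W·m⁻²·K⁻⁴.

A ≈ 1.52 m²

P = εσA T⁴ ⇒ A = P/(εσT⁴).
T⁴ = 3.419×10¹⁰ K⁴.
A = 2270/(0.77 × 5.67×10⁻⁸ × 3.419×10¹⁰).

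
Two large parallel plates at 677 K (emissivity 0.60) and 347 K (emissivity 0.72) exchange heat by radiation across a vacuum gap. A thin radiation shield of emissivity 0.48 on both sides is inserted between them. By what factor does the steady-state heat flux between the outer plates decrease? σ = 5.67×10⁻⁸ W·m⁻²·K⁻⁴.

Without shield: q₀ = σΔ(T⁴)/(1/ε₁+1/ε₂−1) with denominator 2.056.
With shield the two gaps are in series; the resistances add: (1/ε₁+1/ε_s−1)+(1/ε_s+1/ε₂−1) = 2.750+2.472 = 5.222.
Heat-flux ratio q₀/q = 5.222/2.056.

factor ≈ 2.54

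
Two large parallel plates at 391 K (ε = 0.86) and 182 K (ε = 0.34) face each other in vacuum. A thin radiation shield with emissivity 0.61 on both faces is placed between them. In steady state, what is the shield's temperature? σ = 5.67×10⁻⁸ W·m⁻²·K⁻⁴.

In steady state the net flux on the hot side equals that on the cold side.
σ(T₁⁴−T_s⁴)/D₁ = σ(T_s⁴−T₂⁴)/D₂, with D₁ = 1/ε₁+1/ε_s−1 = 1.802, D₂ = 1/ε_s+1/ε₂−1 = 3.581.
Solve for T_s⁴: T_s⁴ = (D₂·T₁⁴ + D₁·T₂⁴)/(D₁+D₂) = 1.591×10¹⁰ K⁴.

T_s ≈ 355 K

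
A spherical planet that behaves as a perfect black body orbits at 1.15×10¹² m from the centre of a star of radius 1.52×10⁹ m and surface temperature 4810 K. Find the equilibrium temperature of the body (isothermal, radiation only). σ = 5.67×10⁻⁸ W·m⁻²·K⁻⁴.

The star's surface emits σT_*⁴; at distance d the flux is S = σT_*⁴(R_*/d)².
S = 5.67×10⁻⁸·(4810)⁴·(1.52×10⁹/1.15×10¹²)² = 53.02 W/m².
For an isothermal sphere T⁴ = (1−a)S/(4σ) = 2.338×10⁸ K⁴.

T ≈ 124 K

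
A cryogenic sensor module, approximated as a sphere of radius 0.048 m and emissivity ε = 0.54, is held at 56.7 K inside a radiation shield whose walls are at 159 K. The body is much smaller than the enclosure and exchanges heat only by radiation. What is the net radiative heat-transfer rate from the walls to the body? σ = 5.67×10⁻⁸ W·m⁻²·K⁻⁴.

For a small grey body in a large enclosure: P_net = εσA(T_body⁴ − T_wall⁴).
A = 4πr² = 0.02895 m²; T_body⁴ − T_wall⁴ = 1.034×10⁷ − 6.391×10⁸ = -6.288×10⁸ K⁴.
|P_net| = 0.54·5.67×10⁻⁸·0.02895·6.288×10⁸.

P_net ≈ 0.557 W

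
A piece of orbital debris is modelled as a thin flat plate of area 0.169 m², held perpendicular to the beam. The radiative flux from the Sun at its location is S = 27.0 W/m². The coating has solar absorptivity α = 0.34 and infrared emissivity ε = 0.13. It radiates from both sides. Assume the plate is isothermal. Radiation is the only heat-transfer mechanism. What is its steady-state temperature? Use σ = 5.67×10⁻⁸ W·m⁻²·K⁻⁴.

At equilibrium, absorbed power = emitted power.
Absorbing cross-section = A = 0.1690 m²; emitting surface = 2A = 0.3380 m² (ratio 2).
αS·A_cross = εσ·A_surf·T⁴  ⇒  T⁴ = αS/(ε·2σ).
T⁴ = 0.340·27.0/(0.13·2·5.67×10⁻⁸) = 6.227×10⁸ K⁴.
T = (6.227×10⁸)^(1/4).

T ≈ 158 K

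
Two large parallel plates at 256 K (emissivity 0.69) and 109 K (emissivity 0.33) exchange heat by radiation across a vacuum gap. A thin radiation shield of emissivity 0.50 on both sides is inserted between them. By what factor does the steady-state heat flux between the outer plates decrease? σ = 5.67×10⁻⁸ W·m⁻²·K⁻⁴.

Without shield: q₀ = σΔ(T⁴)/(1/ε₁+1/ε₂−1) with denominator 3.480.
With shield the two gaps are in series; the resistances add: (1/ε₁+1/ε_s−1)+(1/ε_s+1/ε₂−1) = 2.449+4.030 = 6.480.
Heat-flux ratio q₀/q = 6.480/3.480.

factor ≈ 1.86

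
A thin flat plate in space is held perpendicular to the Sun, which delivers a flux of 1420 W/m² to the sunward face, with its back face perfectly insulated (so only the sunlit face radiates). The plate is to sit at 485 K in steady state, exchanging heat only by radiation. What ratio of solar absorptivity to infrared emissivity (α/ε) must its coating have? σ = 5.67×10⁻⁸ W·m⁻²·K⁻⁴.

α/ε ≈ 2.21

Balance: αS·A = εσ·1A·T⁴ ⇒ α/ε = σT⁴/S.
α/ε = 5.67×10⁻⁸·(485)⁴/1420 = 5.67×10⁻⁸·5.533×10¹⁰/1420.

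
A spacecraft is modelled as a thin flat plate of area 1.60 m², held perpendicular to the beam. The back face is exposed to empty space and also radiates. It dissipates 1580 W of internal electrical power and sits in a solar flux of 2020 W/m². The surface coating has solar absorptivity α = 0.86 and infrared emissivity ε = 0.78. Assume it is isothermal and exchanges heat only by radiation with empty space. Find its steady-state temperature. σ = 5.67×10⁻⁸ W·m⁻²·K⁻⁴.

T ≈ 419 K

At steady state, absorbed solar power + internal power = radiated power.
Absorbed: α·S·A_cross = 0.86·2020·1.600 = 2780 W (cross-section A).
Total input = 2780 + 1580 = 4360 W.
Radiated: εσ·A_surf·T⁴ with A_surf = 2A = 3.200 m².
T⁴ = 4360/(0.78·5.67×10⁻⁸·3.200) = 3.080×10¹⁰ K⁴.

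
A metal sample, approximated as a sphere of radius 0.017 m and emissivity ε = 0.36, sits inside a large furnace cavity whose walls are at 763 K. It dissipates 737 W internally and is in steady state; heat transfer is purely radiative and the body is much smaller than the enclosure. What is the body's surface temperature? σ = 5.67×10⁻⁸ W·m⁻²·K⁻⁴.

For a small grey body in a large enclosure, net radiated power = εσA(T⁴ − T_w⁴).
Steady state: P = εσA(T⁴ − T_w⁴) with A = 4πr² = 0.003632 m².
T⁴ = P/(εσA) + T_w⁴ = 737/(0.36·5.67×10⁻⁸·0.003632) + (763)⁴
    = 9.942×10¹² + 3.389×10¹¹ = 1.028×10¹³ K⁴.

T ≈ 1790 K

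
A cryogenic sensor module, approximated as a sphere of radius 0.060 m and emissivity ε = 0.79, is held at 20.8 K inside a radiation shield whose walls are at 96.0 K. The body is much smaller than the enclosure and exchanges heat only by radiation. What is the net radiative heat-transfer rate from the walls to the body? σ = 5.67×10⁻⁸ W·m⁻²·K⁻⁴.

P_net ≈ 0.172 W

For a small grey body in a large enclosure: P_net = εσA(T_body⁴ − T_wall⁴).
A = 4πr² = 0.04524 m²; T_body⁴ − T_wall⁴ = 1.872×10⁵ − 8.493×10⁷ = -8.475×10⁷ K⁴.
|P_net| = 0.79·5.67×10⁻⁸·0.04524·8.475×10⁷.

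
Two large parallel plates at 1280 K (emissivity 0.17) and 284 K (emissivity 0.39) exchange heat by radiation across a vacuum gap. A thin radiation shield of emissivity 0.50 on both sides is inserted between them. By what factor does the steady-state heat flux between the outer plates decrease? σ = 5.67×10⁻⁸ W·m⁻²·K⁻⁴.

Without shield: q₀ = σΔ(T⁴)/(1/ε₁+1/ε₂−1) with denominator 7.446.
With shield the two gaps are in series; the resistances add: (1/ε₁+1/ε_s−1)+(1/ε_s+1/ε₂−1) = 6.882+3.564 = 10.45.
Heat-flux ratio q₀/q = 10.45/7.446.

factor ≈ 1.40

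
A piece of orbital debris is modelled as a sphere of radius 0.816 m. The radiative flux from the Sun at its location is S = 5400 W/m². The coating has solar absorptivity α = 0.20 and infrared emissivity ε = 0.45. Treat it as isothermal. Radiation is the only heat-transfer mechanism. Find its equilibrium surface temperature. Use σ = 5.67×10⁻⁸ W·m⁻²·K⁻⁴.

At equilibrium, absorbed power = emitted power.
Absorbing cross-section = πr² = 2.092 m²; emitting surface = 4πr² = 8.367 m² (ratio 4).
αS·A_cross = εσ·A_surf·T⁴  ⇒  T⁴ = αS/(ε·4σ).
T⁴ = 0.200·5400/(0.45·4·5.67×10⁻⁸) = 1.058×10¹⁰ K⁴.
T = (1.058×10¹⁰)^(1/4).

T ≈ 321 K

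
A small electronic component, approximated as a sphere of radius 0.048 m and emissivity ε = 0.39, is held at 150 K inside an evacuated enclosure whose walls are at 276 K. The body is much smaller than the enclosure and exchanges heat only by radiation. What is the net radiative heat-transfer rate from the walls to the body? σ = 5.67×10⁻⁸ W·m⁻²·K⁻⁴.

P_net ≈ 3.39 W

For a small grey body in a large enclosure: P_net = εσA(T_body⁴ − T_wall⁴).
A = 4πr² = 0.02895 m²; T_body⁴ − T_wall⁴ = 5.062×10⁸ − 5.803×10⁹ = -5.297×10⁹ K⁴.
|P_net| = 0.39·5.67×10⁻⁸·0.02895·5.297×10⁹.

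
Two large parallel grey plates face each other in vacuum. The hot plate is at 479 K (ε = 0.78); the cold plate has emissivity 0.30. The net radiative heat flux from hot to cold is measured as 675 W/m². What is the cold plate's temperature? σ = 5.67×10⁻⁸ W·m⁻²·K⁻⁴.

q = σ(T₁⁴ − T₂⁴)/(1/ε₁ + 1/ε₂ − 1); denominator = 3.615.
T₂⁴ = T₁⁴ − q·(1/ε₁+1/ε₂−1)/σ = 5.264×10¹⁰ − 675·3.615/5.67×10⁻⁸
    = 9.603×10⁹ K⁴.

T₂ ≈ 313 K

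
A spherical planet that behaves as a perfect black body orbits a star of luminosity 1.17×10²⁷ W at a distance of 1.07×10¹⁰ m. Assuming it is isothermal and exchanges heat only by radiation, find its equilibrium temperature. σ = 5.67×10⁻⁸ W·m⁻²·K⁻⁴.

First find the stellar flux at distance d: S = L/(4πd²) = 1.17×10²⁷/(4π·(1.07×10¹⁰)²) = 8.132×10⁵ W/m².
For an isothermal sphere, absorbed (1−a)S·πr² = emitted σ·4πr²·T⁴, so T⁴ = (1−a)S/(4σ).
T⁴ = 1.00·8.132×10⁵/(4·5.67×10⁻⁸) = 3.586×10¹² K⁴.

T ≈ 1380 K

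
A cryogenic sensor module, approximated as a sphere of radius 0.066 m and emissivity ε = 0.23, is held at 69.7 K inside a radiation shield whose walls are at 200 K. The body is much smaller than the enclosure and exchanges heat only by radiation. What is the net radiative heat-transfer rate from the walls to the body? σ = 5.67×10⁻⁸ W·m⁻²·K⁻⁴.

For a small grey body in a large enclosure: P_net = εσA(T_body⁴ − T_wall⁴).
A = 4πr² = 0.05474 m²; T_body⁴ − T_wall⁴ = 2.360×10⁷ − 1.600×10⁹ = -1.576×10⁹ K⁴.
|P_net| = 0.23·5.67×10⁻⁸·0.05474·1.576×10⁹.

P_net ≈ 1.13 W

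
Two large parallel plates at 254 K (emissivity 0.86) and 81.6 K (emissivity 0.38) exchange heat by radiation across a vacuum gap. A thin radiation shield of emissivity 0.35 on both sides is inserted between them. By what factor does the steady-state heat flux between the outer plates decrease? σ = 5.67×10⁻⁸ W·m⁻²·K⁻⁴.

Without shield: q₀ = σΔ(T⁴)/(1/ε₁+1/ε₂−1) with denominator 2.794.
With shield the two gaps are in series; the resistances add: (1/ε₁+1/ε_s−1)+(1/ε_s+1/ε₂−1) = 3.020+4.489 = 7.509.
Heat-flux ratio q₀/q = 7.509/2.794.

factor ≈ 2.69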